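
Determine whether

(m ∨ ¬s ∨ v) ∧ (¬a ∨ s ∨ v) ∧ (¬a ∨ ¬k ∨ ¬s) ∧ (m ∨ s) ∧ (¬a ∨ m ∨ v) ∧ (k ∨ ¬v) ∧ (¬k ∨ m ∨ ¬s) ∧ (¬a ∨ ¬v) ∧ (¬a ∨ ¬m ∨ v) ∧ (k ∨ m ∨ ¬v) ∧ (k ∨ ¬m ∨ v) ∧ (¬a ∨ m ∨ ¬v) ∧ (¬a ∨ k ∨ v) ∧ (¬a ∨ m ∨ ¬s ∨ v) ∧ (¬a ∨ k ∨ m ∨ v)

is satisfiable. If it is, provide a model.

v = False; m = True; a = False; k = True; s = False

Set v = False.
Try m = False:
  (m ∨ ¬s ∨ v) forces s = False.
  clause (m ∨ s) is falsified — backtrack.
So m = True.
  then (¬a ∨ ¬m ∨ v) forces a = False.
  then (k ∨ ¬m ∨ v) forces k = True.
Set s = False.
All clauses satisfied.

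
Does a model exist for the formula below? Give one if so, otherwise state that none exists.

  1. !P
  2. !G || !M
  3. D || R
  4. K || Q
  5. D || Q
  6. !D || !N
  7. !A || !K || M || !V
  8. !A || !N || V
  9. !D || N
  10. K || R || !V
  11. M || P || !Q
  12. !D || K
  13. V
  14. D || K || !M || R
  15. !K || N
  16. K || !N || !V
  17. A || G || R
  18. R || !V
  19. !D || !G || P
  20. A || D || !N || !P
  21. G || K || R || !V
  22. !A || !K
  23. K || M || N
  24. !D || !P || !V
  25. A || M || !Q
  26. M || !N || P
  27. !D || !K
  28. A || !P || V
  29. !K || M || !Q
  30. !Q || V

Unit clause (!P) forces P = False.
Unit clause (V) forces V = True.
In (R || !V) only R is left, so R = True.
Set N = False.
  then (!D || N) forces D = False.
  then (!K || N) forces K = False.
  then (K || M || N) forces M = True.
  then (!G || !M) forces G = False.
  then (K || Q) forces Q = True.
Set A = True.
All clauses satisfied.

R = True; N = False; V = True; G = False; Q = True; A = True; D = False; K = False; M = True; P = False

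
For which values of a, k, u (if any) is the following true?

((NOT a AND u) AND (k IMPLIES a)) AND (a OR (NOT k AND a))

UNSATISFIABLE

Case a = True: the conjunct NOT a is False.
Case a = False: the conjunct a OR (NOT k AND a) becomes False OR (NOT k AND False) = False.
Both cases fail — unsatisfiable.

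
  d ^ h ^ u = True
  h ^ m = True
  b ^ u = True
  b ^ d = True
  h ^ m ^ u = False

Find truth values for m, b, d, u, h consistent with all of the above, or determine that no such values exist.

m = False, b = False, d = True, u = True, h = True

d ^ h ^ u = T ^ T ^ T = True ✓
h ^ m = T ^ F = True ✓
b ^ u = F ^ T = True ✓
b ^ d = F ^ T = True ✓
h ^ m ^ u = T ^ F ^ T = False ✓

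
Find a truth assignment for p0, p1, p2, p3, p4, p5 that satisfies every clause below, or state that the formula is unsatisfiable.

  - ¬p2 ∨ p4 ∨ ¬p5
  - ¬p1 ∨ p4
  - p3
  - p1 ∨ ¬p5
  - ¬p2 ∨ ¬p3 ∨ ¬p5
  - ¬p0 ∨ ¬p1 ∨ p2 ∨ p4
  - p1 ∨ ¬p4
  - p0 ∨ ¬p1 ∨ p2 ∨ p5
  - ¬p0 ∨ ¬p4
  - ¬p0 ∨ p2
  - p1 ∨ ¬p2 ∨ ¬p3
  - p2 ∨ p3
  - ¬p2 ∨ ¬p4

Unit clause (p3) forces p3 = True.
Try p0 = True:
  (¬p0 ∨ ¬p4) forces p4 = False.
  (¬p1 ∨ p4) forces p1 = False.
  (p1 ∨ ¬p5) forces p5 = False.
  (¬p0 ∨ p2) forces p2 = True.
  clause (p1 ∨ ¬p2 ∨ ¬p3) is falsified — backtrack.
So p0 = False.
Set p1 = True.
  then (¬p1 ∨ p4) forces p4 = True.
  then (¬p2 ∨ ¬p4) forces p2 = False.
  then (p0 ∨ ¬p1 ∨ p2 ∨ p5) forces p5 = True.
All clauses satisfied.

p0 = False, p1 = True, p2 = False, p3 = True, p4 = True, p5 = True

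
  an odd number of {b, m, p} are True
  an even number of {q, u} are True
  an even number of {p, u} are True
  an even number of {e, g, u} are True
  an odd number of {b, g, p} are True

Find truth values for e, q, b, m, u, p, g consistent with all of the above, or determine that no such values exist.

e = False; q = False; b = True; m = False; u = False; p = False; g = False

{b, m, p}: 1 true → odd ✓
{q, u}: 0 true → even ✓
{p, u}: 0 true → even ✓
{e, g, u}: 0 true → even ✓
{b, g, p}: 1 true → odd ✓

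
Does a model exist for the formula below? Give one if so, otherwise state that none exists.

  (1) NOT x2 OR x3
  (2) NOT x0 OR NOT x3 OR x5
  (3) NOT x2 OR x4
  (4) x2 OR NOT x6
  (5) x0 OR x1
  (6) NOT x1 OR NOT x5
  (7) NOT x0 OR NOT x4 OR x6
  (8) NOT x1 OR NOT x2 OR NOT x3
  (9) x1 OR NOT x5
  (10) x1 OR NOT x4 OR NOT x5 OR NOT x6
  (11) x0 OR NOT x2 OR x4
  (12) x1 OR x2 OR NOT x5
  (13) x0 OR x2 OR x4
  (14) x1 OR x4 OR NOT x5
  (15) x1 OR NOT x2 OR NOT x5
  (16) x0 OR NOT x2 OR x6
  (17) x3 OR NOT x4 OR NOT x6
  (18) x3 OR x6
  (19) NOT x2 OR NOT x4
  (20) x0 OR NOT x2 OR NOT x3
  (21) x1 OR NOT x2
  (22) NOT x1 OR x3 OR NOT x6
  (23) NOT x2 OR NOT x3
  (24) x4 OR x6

x0=F; x1=T; x2=F; x3=T; x4=T; x5=F; x6=F

Set x0 = False.
  then (x0 OR x1) forces x1 = True.
  then (NOT x1 OR NOT x5) forces x5 = False.
Set x2 = False.
  then (x2 OR NOT x6) forces x6 = False.
  then (x0 OR x2 OR x4) forces x4 = True.
  then (x3 OR x6) forces x3 = True.
All clauses satisfied.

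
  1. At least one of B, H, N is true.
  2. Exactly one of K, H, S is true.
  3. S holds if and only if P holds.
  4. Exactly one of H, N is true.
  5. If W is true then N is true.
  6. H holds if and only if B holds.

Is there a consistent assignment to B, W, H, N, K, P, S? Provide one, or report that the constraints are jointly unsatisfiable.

B: False; W: False; H: False; N: True; K: False; P: True; S: True

  (1) {B, H, N}: 1 true — at least one ✓
  (2) {K, H, S}: 1 true — exactly one ✓
  (3) S=T, P=T — same ✓
  (4) {H, N}: 1 true — exactly one ✓
  (5) W=F ⇒ N: vacuous ✓
  (6) H=F, B=F — same ✓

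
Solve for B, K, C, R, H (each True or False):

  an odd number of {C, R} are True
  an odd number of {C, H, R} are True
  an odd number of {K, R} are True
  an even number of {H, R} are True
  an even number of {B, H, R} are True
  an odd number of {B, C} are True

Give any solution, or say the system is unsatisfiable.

B=F, K=T, C=T, R=F, H=F

{C, R}: 1 true → odd ✓
{C, H, R}: 1 true → odd ✓
{K, R}: 1 true → odd ✓
{H, R}: 0 true → even ✓
{B, H, R}: 0 true → even ✓
{B, C}: 1 true → odd ✓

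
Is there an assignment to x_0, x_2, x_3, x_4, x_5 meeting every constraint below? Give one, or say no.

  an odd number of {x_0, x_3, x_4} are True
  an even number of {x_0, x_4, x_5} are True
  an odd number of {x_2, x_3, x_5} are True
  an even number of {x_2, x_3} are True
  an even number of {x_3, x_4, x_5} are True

x_0: False, x_2: False, x_3: False, x_4: True, x_5: True

{x_0, x_3, x_4}: 1 true → odd ✓
{x_0, x_4, x_5}: 2 true → even ✓
{x_2, x_3, x_5}: 1 true → odd ✓
{x_2, x_3}: 0 true → even ✓
{x_3, x_4, x_5}: 2 true → even ✓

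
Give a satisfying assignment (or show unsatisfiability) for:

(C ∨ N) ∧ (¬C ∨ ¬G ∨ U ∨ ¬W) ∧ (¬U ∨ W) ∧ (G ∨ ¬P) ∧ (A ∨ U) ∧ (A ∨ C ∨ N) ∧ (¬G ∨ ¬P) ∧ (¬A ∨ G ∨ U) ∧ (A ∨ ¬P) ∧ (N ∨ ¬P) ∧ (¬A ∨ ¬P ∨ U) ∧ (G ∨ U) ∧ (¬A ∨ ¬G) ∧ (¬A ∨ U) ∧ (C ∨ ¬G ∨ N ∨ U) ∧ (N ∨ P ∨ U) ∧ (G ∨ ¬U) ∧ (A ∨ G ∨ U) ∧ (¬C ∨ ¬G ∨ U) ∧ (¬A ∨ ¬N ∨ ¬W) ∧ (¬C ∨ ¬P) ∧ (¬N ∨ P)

C = True, G = True, A = False, U = True, W = True, N = False, P = False

Try C = False:
  (C ∨ N) forces N = True.
  (¬N ∨ P) forces P = True.
  (G ∨ ¬P) forces G = True.
  clause (¬G ∨ ¬P) is falsified — backtrack.
So C = True.
  then (¬C ∨ ¬P) forces P = False.
  then (¬N ∨ P) forces N = False.
  then (N ∨ P ∨ U) forces U = True.
  then (G ∨ ¬U) forces G = True.
  then (¬U ∨ W) forces W = True.
  then (¬A ∨ ¬G) forces A = False.
All clauses satisfied.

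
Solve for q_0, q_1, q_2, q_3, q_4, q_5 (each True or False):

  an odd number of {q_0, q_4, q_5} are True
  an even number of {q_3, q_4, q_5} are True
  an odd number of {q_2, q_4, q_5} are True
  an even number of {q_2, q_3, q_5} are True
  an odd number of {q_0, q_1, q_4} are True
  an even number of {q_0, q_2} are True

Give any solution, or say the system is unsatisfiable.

q_0 = False, q_1 = True, q_2 = False, q_3 = True, q_4 = False, q_5 = True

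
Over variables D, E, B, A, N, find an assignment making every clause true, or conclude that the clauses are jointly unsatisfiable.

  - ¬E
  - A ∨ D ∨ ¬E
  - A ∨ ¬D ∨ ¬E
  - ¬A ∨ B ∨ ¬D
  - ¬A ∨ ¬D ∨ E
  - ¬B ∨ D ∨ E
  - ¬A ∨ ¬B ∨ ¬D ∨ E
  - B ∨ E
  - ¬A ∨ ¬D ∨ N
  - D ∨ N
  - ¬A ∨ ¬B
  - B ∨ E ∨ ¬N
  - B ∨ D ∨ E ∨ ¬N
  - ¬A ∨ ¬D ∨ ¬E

D: True; E: False; B: True; A: False; N: False

Unit clause (¬E) forces E = False.
In (B ∨ E) only B is left, so B = True.
In (¬A ∨ ¬B) only ¬A is left, so A = False.
In (¬B ∨ D ∨ E) only D is left, so D = True.
Set N = False.
All clauses satisfied.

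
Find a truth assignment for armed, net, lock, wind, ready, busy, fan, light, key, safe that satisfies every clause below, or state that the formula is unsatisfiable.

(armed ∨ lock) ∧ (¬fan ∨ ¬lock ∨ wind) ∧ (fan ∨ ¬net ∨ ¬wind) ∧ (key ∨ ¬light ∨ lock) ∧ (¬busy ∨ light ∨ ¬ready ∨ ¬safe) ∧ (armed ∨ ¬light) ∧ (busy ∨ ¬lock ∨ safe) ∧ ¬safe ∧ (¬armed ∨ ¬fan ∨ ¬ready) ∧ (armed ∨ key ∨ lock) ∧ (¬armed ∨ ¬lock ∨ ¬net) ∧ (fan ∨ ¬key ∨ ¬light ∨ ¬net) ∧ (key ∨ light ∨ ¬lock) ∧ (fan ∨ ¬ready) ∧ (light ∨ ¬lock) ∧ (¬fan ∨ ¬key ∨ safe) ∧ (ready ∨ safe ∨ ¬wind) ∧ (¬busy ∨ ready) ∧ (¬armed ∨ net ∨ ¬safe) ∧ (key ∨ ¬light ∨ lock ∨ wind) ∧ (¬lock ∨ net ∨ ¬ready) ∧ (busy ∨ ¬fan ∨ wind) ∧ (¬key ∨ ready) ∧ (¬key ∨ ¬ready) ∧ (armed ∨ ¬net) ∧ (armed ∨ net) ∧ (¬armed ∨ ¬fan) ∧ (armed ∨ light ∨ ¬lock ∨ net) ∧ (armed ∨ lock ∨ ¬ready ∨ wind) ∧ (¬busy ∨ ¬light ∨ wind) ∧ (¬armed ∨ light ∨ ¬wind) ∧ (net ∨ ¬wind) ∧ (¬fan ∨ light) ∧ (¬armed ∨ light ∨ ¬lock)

Unit clause (¬safe) forces safe = False.
Try armed = False:
  (armed ∨ lock) forces lock = True.
  (armed ∨ ¬light) forces light = False.
  clause (light ∨ ¬lock) is falsified — backtrack.
So armed = True.
  then (¬armed ∨ ¬fan) forces fan = False.
  then (fan ∨ ¬ready) forces ready = False.
  then (ready ∨ safe ∨ ¬wind) forces wind = False.
  then (¬busy ∨ ready) forces busy = False.
  then (¬key ∨ ready) forces key = False.
  then (busy ∨ ¬lock ∨ safe) forces lock = False.
  then (key ∨ ¬light ∨ lock ∨ wind) forces light = False.
Set net = True.
All clauses satisfied.

armed=T; net=T; lock=F; wind=F; ready=F; busy=F; fan=F; light=F; key=F; safe=F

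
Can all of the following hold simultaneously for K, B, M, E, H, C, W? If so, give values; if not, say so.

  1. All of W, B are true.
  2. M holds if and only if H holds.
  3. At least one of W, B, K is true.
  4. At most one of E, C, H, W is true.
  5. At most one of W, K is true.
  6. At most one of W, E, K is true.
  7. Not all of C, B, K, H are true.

K: False, B: True, M: False, E: False, H: False, C: False, W: True

  (1) {W, B}: all 2 true ✓
  (2) M=F, H=F — same ✓
  (3) {W, B, K}: 2 true — at least one ✓
  (4) {E, C, H, W}: 1 true — at most one ✓
  (5) {W, K}: 1 true — at most one ✓
  (6) {W, E, K}: 1 true — at most one ✓
  (7) {C, B, K, H}: 1/4 true — not all ✓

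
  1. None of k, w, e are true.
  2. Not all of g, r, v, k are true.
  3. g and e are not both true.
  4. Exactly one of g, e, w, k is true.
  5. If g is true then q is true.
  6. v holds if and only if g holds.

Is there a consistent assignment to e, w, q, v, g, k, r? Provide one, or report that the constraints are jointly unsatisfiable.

e=F, w=F, q=T, v=T, g=T, k=F, r=F

  (1) {k, w, e}: 0 true — none ✓
  (2) {g, r, v, k}: 2/4 true — not all ✓
  (3) g=T, e=F — not both ✓
  (4) {g, e, w, k}: 1 true — exactly one ✓
  (5) g=T ⇒ q: T ✓
  (6) v=T, g=T — same ✓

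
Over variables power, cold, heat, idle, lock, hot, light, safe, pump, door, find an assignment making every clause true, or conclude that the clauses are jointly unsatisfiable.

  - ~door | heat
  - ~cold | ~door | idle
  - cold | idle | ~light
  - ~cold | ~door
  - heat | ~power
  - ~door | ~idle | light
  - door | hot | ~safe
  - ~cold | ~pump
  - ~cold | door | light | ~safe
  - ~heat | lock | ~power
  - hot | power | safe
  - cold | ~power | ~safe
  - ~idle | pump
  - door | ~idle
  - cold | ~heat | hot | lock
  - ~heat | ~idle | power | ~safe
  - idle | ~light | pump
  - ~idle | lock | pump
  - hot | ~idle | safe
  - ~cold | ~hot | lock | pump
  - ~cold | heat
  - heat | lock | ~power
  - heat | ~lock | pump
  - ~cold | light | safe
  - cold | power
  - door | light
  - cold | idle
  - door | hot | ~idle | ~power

Set power = True.
  then (heat | ~power) forces heat = True.
  then (~heat | lock | ~power) forces lock = True.
Set cold = False.
  then (cold | ~power | ~safe) forces safe = False.
  then (cold | idle) forces idle = True.
  then (~idle | pump) forces pump = True.
  then (door | ~idle) forces door = True.
  then (hot | ~idle | safe) forces hot = True.
  then (~door | ~idle | light) forces light = True.
All clauses satisfied.

power: True, cold: False, heat: True, idle: True, lock: True, hot: True, light: True, safe: False, pump: True, door: True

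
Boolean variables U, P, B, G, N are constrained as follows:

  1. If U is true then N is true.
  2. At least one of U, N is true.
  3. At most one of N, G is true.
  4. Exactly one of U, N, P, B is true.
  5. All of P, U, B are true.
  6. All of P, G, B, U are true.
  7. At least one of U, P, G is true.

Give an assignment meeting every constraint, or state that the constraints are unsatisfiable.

Unsatisfiable

Case U = True:
  (1) with U=T forces N = True.
  Constraint (4) is violated (U=T, N=T) — contradiction.
Case U = False:
  Constraint (5) is violated (U=F) — contradiction.
Both cases fail — unsatisfiable.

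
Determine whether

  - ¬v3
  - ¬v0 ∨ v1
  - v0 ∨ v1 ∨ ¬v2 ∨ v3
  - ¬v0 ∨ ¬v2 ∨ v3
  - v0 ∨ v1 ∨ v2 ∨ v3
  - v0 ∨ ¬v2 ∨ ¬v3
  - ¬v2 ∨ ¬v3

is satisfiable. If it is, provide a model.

Unit clause (¬v3) forces v3 = False.
Set v0 = False.
Try v1 = False:
  (v0 ∨ v1 ∨ ¬v2 ∨ v3) forces v2 = False.
  clause (v0 ∨ v1 ∨ v2 ∨ v3) is falsified — backtrack.
So v1 = True.
Set v2 = True.
Check each clause:
  (¬v3): ¬v3 holds.
  (¬v0 ∨ v1): ¬v0 holds.
  (v0 ∨ v1 ∨ ¬v2 ∨ v3): v1 holds.
  (¬v0 ∨ ¬v2 ∨ v3): ¬v0 holds.
  (v0 ∨ v1 ∨ v2 ∨ v3): v1 holds.
  (v0 ∨ ¬v2 ∨ ¬v3): ¬v3 holds.
  (¬v2 ∨ ¬v3): ¬v3 holds.
All clauses satisfied.

v0 = False, v1 = True, v2 = True, v3 = False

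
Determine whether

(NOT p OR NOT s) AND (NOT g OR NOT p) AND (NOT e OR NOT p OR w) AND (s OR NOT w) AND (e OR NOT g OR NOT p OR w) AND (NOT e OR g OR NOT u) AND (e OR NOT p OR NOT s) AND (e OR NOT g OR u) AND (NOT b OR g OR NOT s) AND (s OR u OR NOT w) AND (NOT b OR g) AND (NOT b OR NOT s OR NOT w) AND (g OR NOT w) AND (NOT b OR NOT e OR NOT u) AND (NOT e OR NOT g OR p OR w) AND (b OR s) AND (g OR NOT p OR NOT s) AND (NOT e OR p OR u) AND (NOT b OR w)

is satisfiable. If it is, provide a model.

e=F, s=T, p=F, w=F, g=T, u=T, b=F

Set e = False.
Set s = True.
  then (NOT p OR NOT s) forces p = False.
Set w = False.
  then (NOT b OR w) forces b = False.
Set g = True.
  then (e OR NOT g OR u) forces u = True.
All clauses satisfied.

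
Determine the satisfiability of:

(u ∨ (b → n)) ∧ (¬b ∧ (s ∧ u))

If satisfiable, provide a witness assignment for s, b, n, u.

s=T, b=F, n=F, u=T

  u ∨ (b → n) = True
    b → n = True
  ¬b ∧ (s ∧ u) = True
    ¬b = True
    s ∧ u = True
Both conjuncts True, so the formula holds.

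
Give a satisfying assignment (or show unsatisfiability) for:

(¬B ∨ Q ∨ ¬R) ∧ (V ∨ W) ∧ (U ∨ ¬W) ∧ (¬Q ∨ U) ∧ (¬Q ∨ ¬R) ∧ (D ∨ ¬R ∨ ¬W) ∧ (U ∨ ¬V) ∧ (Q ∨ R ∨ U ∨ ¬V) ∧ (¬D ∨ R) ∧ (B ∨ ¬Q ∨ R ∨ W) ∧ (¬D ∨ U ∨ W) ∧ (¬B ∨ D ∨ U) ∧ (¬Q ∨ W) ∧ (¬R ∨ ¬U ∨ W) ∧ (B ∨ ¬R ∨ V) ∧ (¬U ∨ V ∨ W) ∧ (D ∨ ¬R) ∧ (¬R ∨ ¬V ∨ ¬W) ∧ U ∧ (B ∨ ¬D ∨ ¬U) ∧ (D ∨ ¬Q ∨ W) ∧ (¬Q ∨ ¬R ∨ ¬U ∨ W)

W = False, B = False, V = True, U = True, R = False, D = False, Q = False

Unit clause (U) forces U = True.
Set W = False.
  then (V ∨ W) forces V = True.
  then (¬Q ∨ W) forces Q = False.
  then (¬R ∨ ¬U ∨ W) forces R = False.
  then (¬D ∨ R) forces D = False.
Set B = False.
All clauses satisfied.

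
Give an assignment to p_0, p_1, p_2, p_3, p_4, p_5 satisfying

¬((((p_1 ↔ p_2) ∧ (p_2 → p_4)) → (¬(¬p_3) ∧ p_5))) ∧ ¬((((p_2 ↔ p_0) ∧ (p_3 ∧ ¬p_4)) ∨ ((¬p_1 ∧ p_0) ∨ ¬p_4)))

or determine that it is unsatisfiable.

p_0 = False, p_1 = True, p_2 = True, p_3 = False, p_4 = True, p_5 = False

  ¬((((p_1 ↔ p_2) ∧ (p_2 → p_4)) → (¬(¬p_3) ∧ p_5))) = True
    ((p_1 ↔ p_2) ∧ (p_2 → p_4)) → (¬(¬p_3) ∧ p_5) = False
      (p_1 ↔ p_2) ∧ (p_2 → p_4) = True
        p_1 ↔ p_2 = True
        p_2 → p_4 = True
      ¬(¬p_3) ∧ p_5 = False
        ¬(¬p_3) = False
          ¬p_3 = True
  ¬((((p_2 ↔ p_0) ∧ (p_3 ∧ ¬p_4)) ∨ ((¬p_1 ∧ p_0) ∨ ¬p_4))) = True
    ((p_2 ↔ p_0) ∧ (p_3 ∧ ¬p_4)) ∨ ((¬p_1 ∧ p_0) ∨ ¬p_4) = False
      (p_2 ↔ p_0) ∧ (p_3 ∧ ¬p_4) = False
        p_2 ↔ p_0 = False
        p_3 ∧ ¬p_4 = False
          ¬p_4 = False
      (¬p_1 ∧ p_0) ∨ ¬p_4 = False
        ¬p_1 ∧ p_0 = False
          ¬p_1 = False
        ¬p_4 = False
Both conjuncts True, so the formula holds.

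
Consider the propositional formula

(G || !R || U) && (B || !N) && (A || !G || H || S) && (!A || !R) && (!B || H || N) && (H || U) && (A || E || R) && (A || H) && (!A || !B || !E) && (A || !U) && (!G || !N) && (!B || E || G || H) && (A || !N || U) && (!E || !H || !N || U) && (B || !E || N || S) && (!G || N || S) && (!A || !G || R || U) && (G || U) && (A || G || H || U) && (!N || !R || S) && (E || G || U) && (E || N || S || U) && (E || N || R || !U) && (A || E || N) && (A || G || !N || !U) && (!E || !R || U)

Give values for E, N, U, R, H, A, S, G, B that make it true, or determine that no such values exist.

Set E = False.
Set N = True.
  then (B || !N) forces B = True.
  then (!G || !N) forces G = False.
  then (!B || E || G || H) forces H = True.
  then (G || U) forces U = True.
  then (A || G || !N || !U) forces A = True.
  then (!A || !R) forces R = False.
Set S = True.
All clauses satisfied.

E = False, N = True, U = True, R = False, H = True, A = True, S = True, G = False, B = True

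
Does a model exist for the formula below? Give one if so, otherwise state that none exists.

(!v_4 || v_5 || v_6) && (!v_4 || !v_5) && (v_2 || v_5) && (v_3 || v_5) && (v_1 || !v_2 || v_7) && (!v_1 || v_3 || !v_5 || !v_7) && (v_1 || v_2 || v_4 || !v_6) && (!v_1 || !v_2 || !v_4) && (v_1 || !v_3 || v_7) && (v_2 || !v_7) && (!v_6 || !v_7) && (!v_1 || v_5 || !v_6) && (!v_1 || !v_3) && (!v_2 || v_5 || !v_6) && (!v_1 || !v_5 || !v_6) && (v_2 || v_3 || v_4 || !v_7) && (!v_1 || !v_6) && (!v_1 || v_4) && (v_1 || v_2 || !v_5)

Set v_1 = False.
Try v_2 = False:
  (v_2 || v_5) forces v_5 = True.
  clause (v_1 || v_2 || !v_5) is falsified — backtrack.
So v_2 = True.
  then (v_1 || !v_2 || v_7) forces v_7 = True.
  then (!v_6 || !v_7) forces v_6 = False.
Set v_3 = False.
  then (v_3 || v_5) forces v_5 = True.
  then (!v_4 || !v_5) forces v_4 = False.
All clauses satisfied.

v_1=F, v_2=T, v_3=F, v_4=F, v_5=T, v_6=F, v_7=T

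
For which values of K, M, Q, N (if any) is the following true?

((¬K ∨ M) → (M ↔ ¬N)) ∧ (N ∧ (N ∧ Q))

K=F, M=F, Q=T, N=T

  (¬K ∨ M) → (M ↔ ¬N) = True
    ¬K ∨ M = True
      ¬K = True
    M ↔ ¬N = True
      ¬N = False
  N ∧ (N ∧ Q) = True
    N ∧ Q = True
Both conjuncts True, so the formula holds.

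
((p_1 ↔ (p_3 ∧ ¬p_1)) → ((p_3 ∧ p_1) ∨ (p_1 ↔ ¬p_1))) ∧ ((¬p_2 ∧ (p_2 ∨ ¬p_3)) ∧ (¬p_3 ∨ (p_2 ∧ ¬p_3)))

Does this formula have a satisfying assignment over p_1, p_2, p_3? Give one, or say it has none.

p_1: True, p_2: False, p_3: False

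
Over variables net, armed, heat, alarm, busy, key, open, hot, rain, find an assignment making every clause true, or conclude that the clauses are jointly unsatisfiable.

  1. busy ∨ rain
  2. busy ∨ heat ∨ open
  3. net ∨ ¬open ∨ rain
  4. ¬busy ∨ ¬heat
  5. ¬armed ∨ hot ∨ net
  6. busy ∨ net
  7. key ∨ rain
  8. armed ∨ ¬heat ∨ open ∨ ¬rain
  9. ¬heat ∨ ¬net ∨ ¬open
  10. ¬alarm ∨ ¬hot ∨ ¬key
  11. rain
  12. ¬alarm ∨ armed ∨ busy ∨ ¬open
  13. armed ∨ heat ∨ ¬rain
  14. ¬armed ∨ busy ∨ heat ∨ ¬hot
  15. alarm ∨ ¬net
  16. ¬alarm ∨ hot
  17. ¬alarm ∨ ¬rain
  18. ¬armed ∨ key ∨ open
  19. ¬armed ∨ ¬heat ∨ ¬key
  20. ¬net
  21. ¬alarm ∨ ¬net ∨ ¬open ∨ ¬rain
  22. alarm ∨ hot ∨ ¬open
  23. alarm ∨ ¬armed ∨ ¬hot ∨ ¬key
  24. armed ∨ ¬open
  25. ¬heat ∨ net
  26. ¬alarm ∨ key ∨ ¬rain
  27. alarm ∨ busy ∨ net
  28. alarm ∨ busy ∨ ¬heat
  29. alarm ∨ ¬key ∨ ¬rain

net=F, armed=T, heat=F, alarm=F, busy=T, key=F, open=T, hot=T, rain=T

Unit clause (rain) forces rain = True.
In (¬alarm ∨ ¬rain) only ¬alarm is left, so alarm = False.
Unit clause (¬net) forces net = False.
In (¬heat ∨ net) only ¬heat is left, so heat = False.
In (alarm ∨ busy ∨ net) only busy is left, so busy = True.
In (alarm ∨ ¬key ∨ ¬rain) only ¬key is left, so key = False.
In (armed ∨ heat ∨ ¬rain) only armed is left, so armed = True.
In (¬armed ∨ key ∨ open) only open is left, so open = True.
In (alarm ∨ hot ∨ ¬open) only hot is left, so hot = True.
All clauses satisfied.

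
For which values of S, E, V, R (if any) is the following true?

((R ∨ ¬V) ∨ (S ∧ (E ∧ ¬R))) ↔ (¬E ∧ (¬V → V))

S = False, E = False, V = True, R = True

  ((R ∨ ¬V) ∨ (S ∧ (E ∧ ¬R))) ↔ (¬E ∧ (¬V → V)) = True
    (R ∨ ¬V) ∨ (S ∧ (E ∧ ¬R)) = True
      R ∨ ¬V = True
        ¬V = False
      S ∧ (E ∧ ¬R) = False
        E ∧ ¬R = False
          ¬R = False
    ¬E ∧ (¬V → V) = True
      ¬E = True
      ¬V → V = True
        ¬V = False
The formula evaluates to True.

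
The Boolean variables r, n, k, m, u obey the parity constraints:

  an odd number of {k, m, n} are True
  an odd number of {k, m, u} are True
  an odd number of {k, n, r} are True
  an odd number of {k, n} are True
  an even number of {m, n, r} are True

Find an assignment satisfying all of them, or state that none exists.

r=F, n=F, k=T, m=F, u=F

{k, m, n}: 1 true → odd ✓
{k, m, u}: 1 true → odd ✓
{k, n, r}: 1 true → odd ✓
{k, n}: 1 true → odd ✓
{m, n, r}: 0 true → even ✓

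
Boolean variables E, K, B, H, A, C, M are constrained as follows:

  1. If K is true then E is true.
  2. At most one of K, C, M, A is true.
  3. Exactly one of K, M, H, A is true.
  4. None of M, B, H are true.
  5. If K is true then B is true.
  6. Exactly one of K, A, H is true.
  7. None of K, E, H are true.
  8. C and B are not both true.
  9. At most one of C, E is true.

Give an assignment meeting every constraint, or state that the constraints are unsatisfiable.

E=F; K=F; B=F; H=F; A=T; C=F; M=F

  (1) K=F ⇒ E: vacuous ✓
  (2) {K, C, M, A}: 1 true — at most one ✓
  (3) {K, M, H, A}: 1 true — exactly one ✓
  (4) {M, B, H}: 0 true — none ✓
  (5) K=F ⇒ B: vacuous ✓
  (6) {K, A, H}: 1 true — exactly one ✓
  (7) {K, E, H}: 0 true — none ✓
  (8) C=F, B=F — not both ✓
  (9) {C, E}: 0 true — at most one ✓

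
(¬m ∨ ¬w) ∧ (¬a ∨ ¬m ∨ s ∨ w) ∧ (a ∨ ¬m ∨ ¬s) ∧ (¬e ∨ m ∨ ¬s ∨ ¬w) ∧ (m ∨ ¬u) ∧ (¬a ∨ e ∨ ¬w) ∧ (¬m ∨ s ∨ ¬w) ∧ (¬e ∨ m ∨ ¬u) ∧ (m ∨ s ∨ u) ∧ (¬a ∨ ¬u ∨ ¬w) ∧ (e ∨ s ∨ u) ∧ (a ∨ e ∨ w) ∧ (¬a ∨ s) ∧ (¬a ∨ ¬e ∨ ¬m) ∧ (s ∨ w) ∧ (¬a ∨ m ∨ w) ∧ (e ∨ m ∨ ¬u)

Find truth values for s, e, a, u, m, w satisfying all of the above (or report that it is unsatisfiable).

Try s = False:
  (¬a ∨ s) forces a = False.
  (s ∨ w) forces w = True.
  (¬m ∨ ¬w) forces m = False.
  (m ∨ ¬u) forces u = False.
  clause (m ∨ s ∨ u) is falsified — backtrack.
So s = True.
Set e = False.
Set a = True.
  then (¬a ∨ e ∨ ¬w) forces w = False.
  then (¬a ∨ m ∨ w) forces m = True.
Set u = False.
All clauses satisfied.

s = True; e = False; a = True; u = False; m = True; w = False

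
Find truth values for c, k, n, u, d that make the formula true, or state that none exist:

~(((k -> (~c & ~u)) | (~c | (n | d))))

c=T, k=T, n=F, u=T, d=F

  ~(((k -> (~c & ~u)) | (~c | (n | d)))) = True
    (k -> (~c & ~u)) | (~c | (n | d)) = False
      k -> (~c & ~u) = False
        ~c & ~u = False
          ~c = False
          ~u = False
      ~c | (n | d) = False
        ~c = False
        n | d = False
The formula evaluates to True.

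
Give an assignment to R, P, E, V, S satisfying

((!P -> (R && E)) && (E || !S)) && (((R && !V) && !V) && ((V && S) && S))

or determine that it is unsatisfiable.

Case V = True: the conjunct !V is False.
Case V = False: the conjunct V is False.
Both cases fail — unsatisfiable.

The formula is unsatisfiable.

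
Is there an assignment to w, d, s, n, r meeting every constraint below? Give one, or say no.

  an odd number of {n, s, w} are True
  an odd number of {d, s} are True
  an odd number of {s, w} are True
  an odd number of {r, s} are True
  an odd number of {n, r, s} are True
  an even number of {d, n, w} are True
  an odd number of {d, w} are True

Unsatisfiable — no assignment works.

Adding constraints 2, 3, 7 mod 2: every variable appears an even number of times on the left, so the left side is 0.
But the right sides sum to 1 (mod 2). 0 ≠ 1 — the system is inconsistent.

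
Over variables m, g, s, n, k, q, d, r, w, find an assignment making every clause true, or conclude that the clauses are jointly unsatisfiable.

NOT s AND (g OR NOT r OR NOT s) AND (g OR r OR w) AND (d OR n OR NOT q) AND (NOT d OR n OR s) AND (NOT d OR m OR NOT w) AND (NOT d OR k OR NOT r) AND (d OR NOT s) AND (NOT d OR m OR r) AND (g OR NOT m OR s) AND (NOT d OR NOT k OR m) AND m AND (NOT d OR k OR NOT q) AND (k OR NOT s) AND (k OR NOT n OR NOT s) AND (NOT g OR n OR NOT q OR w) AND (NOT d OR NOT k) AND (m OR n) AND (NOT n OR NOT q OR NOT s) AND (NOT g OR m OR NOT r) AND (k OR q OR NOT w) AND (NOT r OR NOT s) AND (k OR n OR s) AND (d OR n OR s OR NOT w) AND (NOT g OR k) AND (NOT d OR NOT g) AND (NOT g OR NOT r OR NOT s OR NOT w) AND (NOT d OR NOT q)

m: True, g: True, s: False, n: True, k: True, q: True, d: False, r: True, w: False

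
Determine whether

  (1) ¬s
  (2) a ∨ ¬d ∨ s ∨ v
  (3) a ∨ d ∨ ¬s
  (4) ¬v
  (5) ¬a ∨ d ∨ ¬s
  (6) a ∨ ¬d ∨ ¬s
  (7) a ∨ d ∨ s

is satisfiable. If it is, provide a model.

s = False, d = False, a = True, v = False

Unit clause (¬s) forces s = False.
Unit clause (¬v) forces v = False.
Set d = False.
  then (a ∨ d ∨ s) forces a = True.
Check each clause:
  (¬s): ¬s holds.
  (a ∨ ¬d ∨ s ∨ v): a holds.
  (a ∨ d ∨ ¬s): a holds.
  (¬v): ¬v holds.
  (¬a ∨ d ∨ ¬s): ¬s holds.
  (a ∨ ¬d ∨ ¬s): a holds.
  (a ∨ d ∨ s): a holds.
All clauses satisfied.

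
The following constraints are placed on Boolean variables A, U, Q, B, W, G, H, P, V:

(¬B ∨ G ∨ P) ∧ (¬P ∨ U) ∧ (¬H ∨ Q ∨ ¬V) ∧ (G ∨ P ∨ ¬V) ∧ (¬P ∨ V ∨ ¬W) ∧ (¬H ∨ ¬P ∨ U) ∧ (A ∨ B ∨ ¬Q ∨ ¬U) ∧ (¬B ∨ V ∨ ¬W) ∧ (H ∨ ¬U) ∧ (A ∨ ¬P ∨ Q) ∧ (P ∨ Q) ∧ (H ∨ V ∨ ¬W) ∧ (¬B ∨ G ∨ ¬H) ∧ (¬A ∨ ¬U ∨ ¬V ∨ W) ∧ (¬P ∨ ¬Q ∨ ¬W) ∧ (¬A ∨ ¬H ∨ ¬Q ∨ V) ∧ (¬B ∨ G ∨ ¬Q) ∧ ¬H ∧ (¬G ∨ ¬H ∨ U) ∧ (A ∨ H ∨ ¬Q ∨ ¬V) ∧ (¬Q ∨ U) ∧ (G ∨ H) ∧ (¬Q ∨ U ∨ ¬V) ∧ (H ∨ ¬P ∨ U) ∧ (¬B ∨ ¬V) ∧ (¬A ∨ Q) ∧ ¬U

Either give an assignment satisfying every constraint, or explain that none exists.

Case U = True:
  Clause (¬U) is falsified — contradiction.
Case U = False:
  (¬P ∨ U) forces P = False.
  (P ∨ Q) forces Q = True.
  Clause (¬Q ∨ U) is falsified — contradiction.
Both cases fail, so the formula is unsatisfiable.

The formula is unsatisfiable.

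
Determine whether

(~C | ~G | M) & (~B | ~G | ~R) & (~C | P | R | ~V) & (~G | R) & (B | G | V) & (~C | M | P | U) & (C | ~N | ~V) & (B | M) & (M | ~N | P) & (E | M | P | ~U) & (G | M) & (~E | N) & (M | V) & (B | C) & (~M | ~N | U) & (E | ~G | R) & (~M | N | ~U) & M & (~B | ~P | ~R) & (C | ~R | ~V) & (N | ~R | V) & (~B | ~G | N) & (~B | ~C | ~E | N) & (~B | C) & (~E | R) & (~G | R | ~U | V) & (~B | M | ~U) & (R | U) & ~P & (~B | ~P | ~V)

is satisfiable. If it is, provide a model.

E = False, R = True, G = False, C = True, U = False, V = True, M = True, B = False, P = False, N = False

Unit clause (M) forces M = True.
Unit clause (~P) forces P = False.
Set E = False.
Set R = True.
Set G = False.
Try C = False:
  (B | C) forces B = True.
  clause (~B | C) is falsified — backtrack.
So C = True.
Set U = False.
  then (~M | ~N | U) forces N = False.
  then (N | ~R | V) forces V = True.
Set B = False.
All clauses satisfied.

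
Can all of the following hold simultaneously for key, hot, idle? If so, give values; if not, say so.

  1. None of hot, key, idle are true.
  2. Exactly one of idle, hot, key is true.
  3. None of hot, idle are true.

The formula is unsatisfiable.

Case idle = True:
  Constraint (1) is violated (idle=T) — contradiction.
Case idle = False:
  (1) forces hot = False.
  (1) forces key = False.
  Constraint (2) is violated (idle=F, hot=F, key=F) — contradiction.
Both cases fail — unsatisfiable.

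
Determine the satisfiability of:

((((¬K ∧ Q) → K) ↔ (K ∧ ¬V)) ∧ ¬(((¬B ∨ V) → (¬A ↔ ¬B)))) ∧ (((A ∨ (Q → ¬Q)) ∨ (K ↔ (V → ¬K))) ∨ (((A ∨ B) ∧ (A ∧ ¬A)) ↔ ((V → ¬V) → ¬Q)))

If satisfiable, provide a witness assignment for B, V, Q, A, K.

B=F, V=F, Q=T, A=T, K=T

  (((¬K ∧ Q) → K) ↔ (K ∧ ¬V)) ∧ ¬(((¬B ∨ V) → (¬A ↔ ¬B))) = True
    ((¬K ∧ Q) → K) ↔ (K ∧ ¬V) = True
      (¬K ∧ Q) → K = True
        ¬K ∧ Q = False
          ¬K = False
      K ∧ ¬V = True
        ¬V = True
    ¬(((¬B ∨ V) → (¬A ↔ ¬B))) = True
      (¬B ∨ V) → (¬A ↔ ¬B) = False
        ¬B ∨ V = True
          ¬B = True
        ¬A ↔ ¬B = False
          ¬A = False
          ¬B = True
  ((A ∨ (Q → ¬Q)) ∨ (K ↔ (V → ¬K))) ∨ (((A ∨ B) ∧ (A ∧ ¬A)) ↔ ((V → ¬V) → ¬Q)) = True
    (A ∨ (Q → ¬Q)) ∨ (K ↔ (V → ¬K)) = True
      A ∨ (Q → ¬Q) = True
        Q → ¬Q = False
          ¬Q = False
      K ↔ (V → ¬K) = True
        V → ¬K = True
          ¬K = False
    ((A ∨ B) ∧ (A ∧ ¬A)) ↔ ((V → ¬V) → ¬Q) = True
      (A ∨ B) ∧ (A ∧ ¬A) = False
        A ∨ B = True
        A ∧ ¬A = False
          ¬A = False
      (V → ¬V) → ¬Q = False
        V → ¬V = True
          ¬V = True
        ¬Q = False
Both conjuncts True, so the formula holds.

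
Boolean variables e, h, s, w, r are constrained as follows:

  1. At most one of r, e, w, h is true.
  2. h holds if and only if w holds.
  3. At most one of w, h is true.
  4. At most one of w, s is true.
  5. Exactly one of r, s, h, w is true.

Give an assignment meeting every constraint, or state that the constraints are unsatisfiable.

e: False, h: False, s: True, w: False, r: False

  (1) {r, e, w, h}: 0 true — at most one ✓
  (2) h=F, w=F — same ✓
  (3) {w, h}: 0 true — at most one ✓
  (4) {w, s}: 1 true — at most one ✓
  (5) {r, s, h, w}: 1 true — exactly one ✓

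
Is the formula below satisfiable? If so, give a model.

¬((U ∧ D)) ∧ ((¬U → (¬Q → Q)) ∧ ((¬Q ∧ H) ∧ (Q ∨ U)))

Q: False; H: True; U: True; D: False

  ¬((U ∧ D)) = True
    U ∧ D = False
  (¬U → (¬Q → Q)) ∧ ((¬Q ∧ H) ∧ (Q ∨ U)) = True
    ¬U → (¬Q → Q) = True
      ¬U = False
      ¬Q → Q = False
        ¬Q = True
    (¬Q ∧ H) ∧ (Q ∨ U) = True
      ¬Q ∧ H = True
        ¬Q = True
      Q ∨ U = True
Both conjuncts True, so the formula holds.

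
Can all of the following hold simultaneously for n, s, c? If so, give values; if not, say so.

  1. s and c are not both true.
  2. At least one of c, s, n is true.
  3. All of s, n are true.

n: True; s: True; c: False

  (1) s=T, c=F — not both ✓
  (2) {c, s, n}: 2 true — at least one ✓
  (3) {s, n}: all 2 true ✓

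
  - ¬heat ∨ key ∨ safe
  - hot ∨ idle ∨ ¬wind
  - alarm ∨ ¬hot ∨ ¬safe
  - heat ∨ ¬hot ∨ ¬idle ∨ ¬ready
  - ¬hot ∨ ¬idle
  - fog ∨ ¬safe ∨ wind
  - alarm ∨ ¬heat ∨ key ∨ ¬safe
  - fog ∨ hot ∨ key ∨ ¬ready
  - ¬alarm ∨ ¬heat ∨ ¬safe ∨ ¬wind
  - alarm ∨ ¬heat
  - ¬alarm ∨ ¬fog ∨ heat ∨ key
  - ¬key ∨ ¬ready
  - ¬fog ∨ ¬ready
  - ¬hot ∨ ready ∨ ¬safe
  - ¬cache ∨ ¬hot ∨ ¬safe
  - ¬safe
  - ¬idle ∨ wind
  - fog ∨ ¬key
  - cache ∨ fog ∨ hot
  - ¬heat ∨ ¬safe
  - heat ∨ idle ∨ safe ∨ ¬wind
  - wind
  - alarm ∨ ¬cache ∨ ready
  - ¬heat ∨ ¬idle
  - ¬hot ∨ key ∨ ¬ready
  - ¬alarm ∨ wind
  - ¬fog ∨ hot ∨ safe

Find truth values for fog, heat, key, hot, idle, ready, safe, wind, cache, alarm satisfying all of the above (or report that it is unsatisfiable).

Unit clause (¬safe) forces safe = False.
Unit clause (wind) forces wind = True.
Set fog = True.
  then (¬fog ∨ ¬ready) forces ready = False.
  then (¬fog ∨ hot ∨ safe) forces hot = True.
  then (¬hot ∨ ¬idle) forces idle = False.
  then (heat ∨ idle ∨ safe ∨ ¬wind) forces heat = True.
  then (¬heat ∨ key ∨ safe) forces key = True.
  then (alarm ∨ ¬heat) forces alarm = True.
Set cache = False.
All clauses satisfied.

fog=T; heat=T; key=T; hot=T; idle=F; ready=F; safe=F; wind=T; cache=F; alarm=T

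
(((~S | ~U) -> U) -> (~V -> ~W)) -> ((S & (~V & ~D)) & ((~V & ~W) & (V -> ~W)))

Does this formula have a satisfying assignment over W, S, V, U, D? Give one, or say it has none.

W: False, S: True, V: False, U: False, D: False

  (((~S | ~U) -> U) -> (~V -> ~W)) -> ((S & (~V & ~D)) & ((~V & ~W) & (V -> ~W))) = True
    ((~S | ~U) -> U) -> (~V -> ~W) = True
      (~S | ~U) -> U = False
        ~S | ~U = True
          ~S = False
          ~U = True
      ~V -> ~W = True
        ~V = True
        ~W = True
    (S & (~V & ~D)) & ((~V & ~W) & (V -> ~W)) = True
      S & (~V & ~D) = True
        ~V & ~D = True
          ~V = True
          ~D = True
      (~V & ~W) & (V -> ~W) = True
        ~V & ~W = True
          ~V = True
          ~W = True
        V -> ~W = True
          ~W = True
The formula evaluates to True.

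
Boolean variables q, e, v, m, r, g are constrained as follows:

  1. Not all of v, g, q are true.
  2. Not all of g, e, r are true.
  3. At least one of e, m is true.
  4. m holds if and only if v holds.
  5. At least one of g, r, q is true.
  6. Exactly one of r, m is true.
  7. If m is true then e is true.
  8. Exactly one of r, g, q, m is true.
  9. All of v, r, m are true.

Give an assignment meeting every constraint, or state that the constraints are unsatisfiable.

The formula is unsatisfiable.

Case r = True:
  (6) with r=T forces m = False.
  Constraint (9) is violated (m=F) — contradiction.
Case r = False:
  Constraint (9) is violated (r=F) — contradiction.
Both cases fail — unsatisfiable.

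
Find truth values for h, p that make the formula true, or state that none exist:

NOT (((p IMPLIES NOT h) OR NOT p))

h = True, p = True

  NOT (((p IMPLIES NOT h) OR NOT p)) = True
    (p IMPLIES NOT h) OR NOT p = False
      p IMPLIES NOT h = False
        NOT h = False
      NOT p = False
The formula evaluates to True.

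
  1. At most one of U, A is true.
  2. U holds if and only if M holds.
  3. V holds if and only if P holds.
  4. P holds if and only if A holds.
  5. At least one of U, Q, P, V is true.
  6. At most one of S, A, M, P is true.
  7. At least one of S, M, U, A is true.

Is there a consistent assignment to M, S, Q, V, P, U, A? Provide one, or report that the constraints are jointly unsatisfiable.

M: False, S: True, Q: True, V: False, P: False, U: False, A: False

  (1) {U, A}: 0 true — at most one ✓
  (2) U=F, M=F — same ✓
  (3) V=F, P=F — same ✓
  (4) P=F, A=F — same ✓
  (5) {U, Q, P, V}: 1 true — at least one ✓
  (6) {S, A, M, P}: 1 true — at most one ✓
  (7) {S, M, U, A}: 1 true — at least one ✓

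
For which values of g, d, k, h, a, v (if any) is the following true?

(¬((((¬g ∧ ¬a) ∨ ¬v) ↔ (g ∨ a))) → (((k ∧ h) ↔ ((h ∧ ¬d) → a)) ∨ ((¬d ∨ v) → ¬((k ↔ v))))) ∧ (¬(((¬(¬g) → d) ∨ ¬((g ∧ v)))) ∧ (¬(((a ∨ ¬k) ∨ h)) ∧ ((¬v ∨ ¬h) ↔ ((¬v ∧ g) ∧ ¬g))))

No satisfying assignment exists.

Case v = True: the formula simplifies to (¬(((¬g ∧ ¬a) ↔ (g ∨ a))) → (((k ∧ h) ↔ ((h ∧ ¬d) → a)) ∨ ¬k)) ∧ (¬(((¬(¬g) → d) ∨ ¬g)) ∧ (¬(((a ∨ ¬k) ∨ h)) ∧ h)).
  h = True: the conjunct ¬(((a ∨ ¬k) ∨ h)) becomes ¬(((a ∨ ¬k) ∨ True)) = False.
  h = False: the conjunct h is False.
Case v = False: the conjunct ¬(((¬(¬g) → d) ∨ ¬((g ∧ v)))) becomes ¬(((¬(¬g) → d) ∨ True)) = False.
Both cases fail — unsatisfiable.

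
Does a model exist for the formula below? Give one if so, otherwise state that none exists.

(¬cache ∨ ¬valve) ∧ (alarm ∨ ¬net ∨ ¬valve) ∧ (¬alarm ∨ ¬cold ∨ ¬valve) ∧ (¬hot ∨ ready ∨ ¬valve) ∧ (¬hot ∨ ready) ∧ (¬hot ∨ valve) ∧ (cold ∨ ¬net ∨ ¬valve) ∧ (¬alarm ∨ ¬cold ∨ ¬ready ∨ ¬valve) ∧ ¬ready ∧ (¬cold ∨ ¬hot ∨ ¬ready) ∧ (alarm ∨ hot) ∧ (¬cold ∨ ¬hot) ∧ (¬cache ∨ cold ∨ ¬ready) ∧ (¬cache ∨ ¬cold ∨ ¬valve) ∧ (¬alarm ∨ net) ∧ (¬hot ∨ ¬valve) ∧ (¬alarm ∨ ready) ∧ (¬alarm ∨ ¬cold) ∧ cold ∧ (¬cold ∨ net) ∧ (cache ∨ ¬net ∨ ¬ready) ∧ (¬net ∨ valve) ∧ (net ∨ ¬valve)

Case ready = True:
  Clause (¬ready) is falsified — contradiction.
Case ready = False:
  (¬hot ∨ ready) forces hot = False.
  (alarm ∨ hot) forces alarm = True.
  Clause (¬alarm ∨ ready) is falsified — contradiction.
Both cases fail, so the formula is unsatisfiable.

No satisfying assignment exists.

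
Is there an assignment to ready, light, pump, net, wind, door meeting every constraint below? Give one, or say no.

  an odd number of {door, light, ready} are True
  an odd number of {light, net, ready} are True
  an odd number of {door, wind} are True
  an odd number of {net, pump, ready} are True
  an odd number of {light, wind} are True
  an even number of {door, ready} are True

ready = True, light = True, pump = True, net = True, wind = False, door = True

{door, light, ready}: 3 true → odd ✓
{light, net, ready}: 3 true → odd ✓
{door, wind}: 1 true → odd ✓
{net, pump, ready}: 3 true → odd ✓
{light, wind}: 1 true → odd ✓
{door, ready}: 2 true → even ✓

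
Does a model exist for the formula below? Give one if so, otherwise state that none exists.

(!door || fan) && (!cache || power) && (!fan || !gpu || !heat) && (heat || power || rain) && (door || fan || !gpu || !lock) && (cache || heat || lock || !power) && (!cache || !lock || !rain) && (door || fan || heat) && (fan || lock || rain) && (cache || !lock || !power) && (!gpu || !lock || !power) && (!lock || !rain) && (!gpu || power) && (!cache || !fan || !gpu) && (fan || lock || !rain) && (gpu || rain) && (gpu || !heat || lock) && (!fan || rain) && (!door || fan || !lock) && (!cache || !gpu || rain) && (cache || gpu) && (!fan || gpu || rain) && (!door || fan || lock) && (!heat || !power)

Try rain = False:
  (gpu || rain) forces gpu = True.
  (!gpu || power) forces power = True.
  (!gpu || !lock || !power) forces lock = False.
  (fan || lock || rain) forces fan = True.
  clause (!fan || rain) is falsified — backtrack.
So rain = True.
  then (!lock || !rain) forces lock = False.
  then (fan || lock || !rain) forces fan = True.
Set gpu = False.
  then (gpu || !heat || lock) forces heat = False.
  then (cache || gpu) forces cache = True.
  then (!cache || power) forces power = True.
Set door = False.
All clauses satisfied.

rain: True; gpu: False; fan: True; heat: False; cache: True; lock: False; door: False; power: True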